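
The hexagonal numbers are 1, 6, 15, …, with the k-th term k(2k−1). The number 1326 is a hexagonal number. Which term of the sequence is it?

Set n(2n−1) = 1326, giving 2n² − n − 1326 = 0.
The discriminant is 1 + 8·1326 = 10609, and √10609 = 103.
So n = (1 + 103) / 4 = 104/4 = 26.
Check: 26·(2·26 − 1) = 1326. ✓

26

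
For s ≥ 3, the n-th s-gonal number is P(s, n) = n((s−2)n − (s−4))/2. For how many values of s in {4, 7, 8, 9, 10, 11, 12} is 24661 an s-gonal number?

1

s = 4: P(4, 157) = 24649 and P(4, 158) = 24964; 24661 is not s-gonal.
s = 7: P(7, 99) = 24354 and P(7, 100) = 24850; 24661 is not s-gonal.
s = 8: P(8, 91) = 24661. ✓
s = 9: P(9, 84) = 24486 and P(9, 85) = 25075; 24661 is not s-gonal.
s = 10: P(10, 78) = 24102 and P(10, 79) = 24727; 24661 is not s-gonal.
s = 11: P(11, 74) = 24383 and P(11, 75) = 25050; 24661 is not s-gonal.
s = 12: P(12, 70) = 24220 and P(12, 71) = 24921; 24661 is not s-gonal.
Hits: s ∈ {8} → 1.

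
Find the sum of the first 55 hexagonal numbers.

Σ i(2i−1) = 2Σi² − Σi over i = 1..55.
Σi = 1540 and Σi² = 56980.
2·56980 − 1·1540 = 112420.

112420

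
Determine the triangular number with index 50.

1275

The 50th triangular number is n(n+1)/2 with n = 50.
50·51/2 = 2550/2 = 1275.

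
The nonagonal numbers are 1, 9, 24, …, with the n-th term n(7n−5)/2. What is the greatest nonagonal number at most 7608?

Solve n(7n−5)/2 ≤ 7608 for integer n.
n = 46 gives 7291 ≤ 7608, while n = 47 gives 7614 > 7608; so the answer is 7291.

7291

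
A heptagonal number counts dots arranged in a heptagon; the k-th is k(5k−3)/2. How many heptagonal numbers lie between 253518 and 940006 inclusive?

The n-th heptagonal number is n(5n−3)/2.
Smallest index with value ≥ 253518: n = 319 (giving 253924).
Largest index with value ≤ 940006: n = 613 (giving 938503).
Indices 319 through 613: 295 terms.

295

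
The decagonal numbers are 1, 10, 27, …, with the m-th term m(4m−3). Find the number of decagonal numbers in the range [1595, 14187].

39

The n-th decagonal number is n(4n−3).
Smallest index with value ≥ 1595: n = 21 (giving 1701).
Largest index with value ≤ 14187: n = 59 (giving 13747).
Indices 21 through 59: 39 terms.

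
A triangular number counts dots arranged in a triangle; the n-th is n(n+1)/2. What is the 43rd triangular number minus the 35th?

43·44/2 = 946 and 35·36/2 = 630.
Difference: 946 − 630 = 316.

316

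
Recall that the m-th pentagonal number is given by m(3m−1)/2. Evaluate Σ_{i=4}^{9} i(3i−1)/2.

387

Σ i(3i−1)/2 = (3Σi² − Σi) / 2 over i = 4..9.
Σi = 45 − 6 = 39 and Σi² = 285 − 14 = 271.
(3·271 − 1·39) / 2 = 774/2 = 387.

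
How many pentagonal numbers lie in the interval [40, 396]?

The n-th pentagonal number is n(3n−1)/2.
Smallest index with value ≥ 40: n = 6 (giving 51).
Largest index with value ≤ 396: n = 16 (giving 376).
Indices 6 through 16: 11 terms.

11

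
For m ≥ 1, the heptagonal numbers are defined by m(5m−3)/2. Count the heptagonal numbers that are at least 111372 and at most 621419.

The n-th heptagonal number is n(5n−3)/2.
Smallest index with value ≥ 111372: n = 212 (giving 112042).
Largest index with value ≤ 621419: n = 498 (giving 619263).
Indices 212 through 498: 287 terms.

287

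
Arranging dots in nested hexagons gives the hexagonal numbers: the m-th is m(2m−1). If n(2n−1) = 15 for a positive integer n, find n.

3

Set n(2n−1) = 15, giving 2n² − n − 15 = 0.
So n = (1 + 11) / 4 = 12/4 = 3.
Check: 3·(2·3 − 1) = 15. ✓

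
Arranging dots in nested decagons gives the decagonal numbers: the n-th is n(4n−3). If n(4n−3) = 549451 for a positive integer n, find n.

Set n(4n−3) = 549451, giving 4n² − 3n − 549451 = 0.
The discriminant is 9 + 16·549451 = 8791225, and √8791225 = 2965.
So n = (3 + 2965) / 8 = 2968/8 = 371.
Check: 371·(4·371 − 3) = 549451. ✓

371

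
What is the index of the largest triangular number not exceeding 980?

43

Solve n(n+1)/2 ≤ 980 for integer n.
n = 43 gives 946 ≤ 980, while n = 44 gives 990 > 980; so the answer is index 43.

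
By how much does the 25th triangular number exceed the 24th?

Consecutive triangular numbers differ by n: T_{25} − T_{24} = 25.

25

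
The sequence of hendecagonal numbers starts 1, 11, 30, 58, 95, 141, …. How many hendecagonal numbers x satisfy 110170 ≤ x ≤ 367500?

The n-th hendecagonal number is n(9n−7)/2.
Smallest index with value ≥ 110170: n = 157 (giving 110371).
Largest index with value ≤ 367500: n = 286 (giving 367081).
Indices 157 through 286: 130 terms.

130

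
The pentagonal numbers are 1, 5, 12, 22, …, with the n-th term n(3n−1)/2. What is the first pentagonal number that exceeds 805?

852

Solve n(3n−1)/2 > 805 for integer n.
The largest n with value ≤ 805 is 23 (since 782 ≤ 805 < 852), so the first above is n = 24, value 852.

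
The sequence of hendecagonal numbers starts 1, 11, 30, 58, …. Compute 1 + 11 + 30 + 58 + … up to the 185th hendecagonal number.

Σ i(9i−7)/2 = (9Σi² − 7Σi) / 2 over i = 1..185.
Σi = 17205 and Σi² = 2127685.
(9·2127685 − 7·17205) / 2 = 19028730/2 = 9514365.

9514365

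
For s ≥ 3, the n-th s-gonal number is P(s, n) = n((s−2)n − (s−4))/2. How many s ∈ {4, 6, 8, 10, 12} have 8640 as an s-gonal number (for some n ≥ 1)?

s = 4: P(4, 92) = 8464 and P(4, 93) = 8649; 8640 is not s-gonal.
s = 6: P(6, 65) = 8385 and P(6, 66) = 8646; 8640 is not s-gonal.
s = 8: P(8, 54) = 8640. ✓
s = 10: P(10, 46) = 8326 and P(10, 47) = 8695; 8640 is not s-gonal.
s = 12: P(12, 41) = 8241 and P(12, 42) = 8652; 8640 is not s-gonal.
Hits: s ∈ {8} → 1.

1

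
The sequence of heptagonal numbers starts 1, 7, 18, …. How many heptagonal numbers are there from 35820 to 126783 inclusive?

106

The n-th heptagonal number is n(5n−3)/2.
Smallest index with value ≥ 35820: n = 120 (giving 35820).
Largest index with value ≤ 126783: n = 225 (giving 126225).
Indices 120 through 225: 106 terms.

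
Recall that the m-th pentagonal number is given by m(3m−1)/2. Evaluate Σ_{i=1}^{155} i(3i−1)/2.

1873950

Σ i(3i−1)/2 = (3Σi² − Σi) / 2 over i = 1..155.
Σi = 12090 and Σi² = 1253330.
(3·1253330 − 1·12090) / 2 = 3747900/2 = 1873950.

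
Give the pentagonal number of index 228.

The 228th pentagonal number is n(3n−1)/2 with n = 228.
228·(3·228 − 1)/2 = 228·683/2 = 77862.

77862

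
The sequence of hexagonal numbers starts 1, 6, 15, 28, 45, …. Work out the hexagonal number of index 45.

4005

The 45th hexagonal number is n(2n−1) with n = 45.
45·(2·45 − 1) = 45·89 = 4005.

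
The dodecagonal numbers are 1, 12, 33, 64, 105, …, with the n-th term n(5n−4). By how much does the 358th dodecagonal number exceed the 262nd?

358·(5·358 − 4) = 639388 and 262·(5·262 − 4) = 342172.
Difference: 639388 − 342172 = 297216.

297216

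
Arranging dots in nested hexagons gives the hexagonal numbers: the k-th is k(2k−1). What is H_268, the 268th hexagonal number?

143380

The 268th hexagonal number is n(2n−1) with n = 268.
268·(2·268 − 1) = 268·535 = 143380.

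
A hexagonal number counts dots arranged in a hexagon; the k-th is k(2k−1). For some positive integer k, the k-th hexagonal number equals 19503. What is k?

99

Set n(2n−1) = 19503, giving 2n² − n − 19503 = 0.
The discriminant is 1 + 8·19503 = 156025, and √156025 = 395.
So n = (1 + 395) / 4 = 396/4 = 99.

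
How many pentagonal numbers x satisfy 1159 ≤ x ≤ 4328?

The n-th pentagonal number is n(3n−1)/2.
Smallest index with value ≥ 1159: n = 28 (giving 1162).
Largest index with value ≤ 4328: n = 53 (giving 4187).
Indices 28 through 53: 26 terms.

26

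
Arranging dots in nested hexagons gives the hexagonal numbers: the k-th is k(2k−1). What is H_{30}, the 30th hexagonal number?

1770

The 30th hexagonal number is n(2n−1) with n = 30.
30·(2·30 − 1) = 30·59 = 1770.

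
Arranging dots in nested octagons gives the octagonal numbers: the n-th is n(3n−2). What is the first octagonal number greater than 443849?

443905

Solve n(3n−2) > 443849 for integer n.
The largest n with value ≤ 443849 is 384 (since 441600 ≤ 443849 < 443905), so the first above is n = 385, value 443905.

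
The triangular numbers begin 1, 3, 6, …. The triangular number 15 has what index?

Set n(n+1)/2 = 15, giving n² + n − 30 = 0.
So n = (-1 + 11) / 2 = 10/2 = 5.

5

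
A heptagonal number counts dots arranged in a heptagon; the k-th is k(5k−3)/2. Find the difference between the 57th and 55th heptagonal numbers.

57·(5·57 − 3)/2 = 8037 and 55·(5·55 − 3)/2 = 7480.
Difference: 8037 − 7480 = 557.

557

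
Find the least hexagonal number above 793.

Solve n(2n−1) > 793 for integer n.
The largest n with value ≤ 793 is 20 (since 780 ≤ 793 < 861), so the first above is n = 21, value 861.

861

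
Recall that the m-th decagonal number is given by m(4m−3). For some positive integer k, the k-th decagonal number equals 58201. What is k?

121

Set n(4n−3) = 58201, giving 4n² − 3n − 58201 = 0.
The discriminant is 9 + 16·58201 = 931225, and √931225 = 965.
So n = (3 + 965) / 8 = 968/8 = 121.
Check: 121·(4·121 − 3) = 58201. ✓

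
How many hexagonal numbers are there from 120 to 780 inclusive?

The n-th hexagonal number is n(2n−1).
Smallest index with value ≥ 120: n = 8 (giving 120).
Largest index with value ≤ 780: n = 20 (giving 780).
Indices 8 through 20: 13 terms.

13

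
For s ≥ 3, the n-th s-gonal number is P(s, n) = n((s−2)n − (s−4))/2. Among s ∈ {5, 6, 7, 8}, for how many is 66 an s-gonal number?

1

s = 5: P(5, 6) = 51 and P(5, 7) = 70; 66 is not s-gonal.
s = 6: P(6, 6) = 66. ✓
s = 7: P(7, 5) = 55 and P(7, 6) = 81; 66 is not s-gonal.
s = 8: P(8, 5) = 65 and P(8, 6) = 96; 66 is not s-gonal.
Hits: s ∈ {6} → 1.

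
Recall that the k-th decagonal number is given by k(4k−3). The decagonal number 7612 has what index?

44

Set n(4n−3) = 7612, giving 4n² − 3n − 7612 = 0.
The discriminant is 9 + 16·7612 = 121801, and √121801 = 349.
So n = (3 + 349) / 8 = 352/8 = 44.
Check: 44·(4·44 − 3) = 7612. ✓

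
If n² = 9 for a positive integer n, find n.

We need n² = 9, so n = √9 = 3.

3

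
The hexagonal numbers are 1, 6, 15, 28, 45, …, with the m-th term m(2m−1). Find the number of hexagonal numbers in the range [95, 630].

11

The n-th hexagonal number is n(2n−1).
Smallest index with value ≥ 95: n = 8 (giving 120).
Largest index with value ≤ 630: n = 18 (giving 630).
Indices 8 through 18: 11 terms.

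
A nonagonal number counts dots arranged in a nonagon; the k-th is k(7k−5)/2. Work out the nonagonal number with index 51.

The 51st nonagonal number is n(7n−5)/2 with n = 51.
51·(7·51 − 5)/2 = 51·352/2 = 51·176 = 8976.

8976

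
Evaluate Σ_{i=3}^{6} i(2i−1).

Σ i(2i−1) = 2Σi² − Σi over i = 3..6.
Σi = 21 − 3 = 18 and Σi² = 91 − 5 = 86.
2·86 − 1·18 = 154.

154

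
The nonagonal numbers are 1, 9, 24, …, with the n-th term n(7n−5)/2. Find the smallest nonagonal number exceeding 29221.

Solve n(7n−5)/2 > 29221 for integer n.
The largest n with value ≤ 29221 is 91 (since 28756 ≤ 29221 < 29394), so the first above is n = 92, value 29394.

29394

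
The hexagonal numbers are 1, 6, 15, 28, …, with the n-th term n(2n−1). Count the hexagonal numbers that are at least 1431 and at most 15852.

The n-th hexagonal number is n(2n−1).
Smallest index with value ≥ 1431: n = 27 (giving 1431).
Largest index with value ≤ 15852: n = 89 (giving 15753).
Indices 27 through 89: 63 terms.

63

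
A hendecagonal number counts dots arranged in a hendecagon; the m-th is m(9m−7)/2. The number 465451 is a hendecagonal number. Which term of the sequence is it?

322

Set n(9n−7)/2 = 465451, giving 9n² − 7n − 930902 = 0.
The discriminant is 49 + 72·465451 = 33512521, and √33512521 = 5789.
So n = (7 + 5789) / 18 = 5796/18 = 322.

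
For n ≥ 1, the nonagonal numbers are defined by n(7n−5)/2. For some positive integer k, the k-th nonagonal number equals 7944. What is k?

48

Set n(7n−5)/2 = 7944, giving 7n² − 5n − 15888 = 0.
The discriminant is 25 + 56·7944 = 444889, and √444889 = 667.
So n = (5 + 667) / 14 = 672/14 = 48.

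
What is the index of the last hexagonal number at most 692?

18

Solve n(2n−1) ≤ 692 for integer n.
n = 18 gives 630 ≤ 692, while n = 19 gives 703 > 692; so the answer is index 18.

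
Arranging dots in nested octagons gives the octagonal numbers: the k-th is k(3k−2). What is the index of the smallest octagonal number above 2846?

32

Solve n(3n−2) > 2846 for integer n.
The largest n with value ≤ 2846 is 31 (since 2821 ≤ 2846 < 3008), so the first above is n = 32, value 3008.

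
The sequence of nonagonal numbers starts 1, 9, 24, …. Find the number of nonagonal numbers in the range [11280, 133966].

139

The n-th nonagonal number is n(7n−5)/2.
Smallest index with value ≥ 11280: n = 58 (giving 11629).
Largest index with value ≤ 133966: n = 196 (giving 133966).
Indices 58 through 196: 139 terms.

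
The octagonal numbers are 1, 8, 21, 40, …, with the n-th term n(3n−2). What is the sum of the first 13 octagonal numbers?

2275

Σ i(3i−2) = 3Σi² − 2Σi over i = 1..13.
Σi = 91 and Σi² = 819.
3·819 − 2·91 = 2275.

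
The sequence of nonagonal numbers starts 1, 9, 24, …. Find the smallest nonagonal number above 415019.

415725

Solve n(7n−5)/2 > 415019 for integer n.
The largest n with value ≤ 415019 is 344 (since 413316 ≤ 415019 < 415725), so the first above is n = 345, value 415725.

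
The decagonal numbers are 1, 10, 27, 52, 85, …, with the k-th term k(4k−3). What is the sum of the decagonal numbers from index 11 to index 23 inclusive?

15093

Σ i(4i−3) = 4Σi² − 3Σi over i = 11..23.
Σi = 276 − 55 = 221 and Σi² = 4324 − 385 = 3939.
4·3939 − 3·221 = 15093.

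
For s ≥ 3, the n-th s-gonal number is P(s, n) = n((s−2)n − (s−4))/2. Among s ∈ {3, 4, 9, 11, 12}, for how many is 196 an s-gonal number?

s = 3: P(3, 19) = 190 and P(3, 20) = 210; 196 is not s-gonal.
s = 4: P(4, 14) = 196. ✓
s = 9: P(9, 7) = 154 and P(9, 8) = 204; 196 is not s-gonal.
s = 11: P(11, 7) = 196. ✓
s = 12: P(12, 6) = 156 and P(12, 7) = 217; 196 is not s-gonal.
Hits: s ∈ {4, 11} → 2.

2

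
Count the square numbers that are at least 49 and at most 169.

7

The n-th square number is n².
Smallest index with value ≥ 49: n = 7 (giving 49).
Largest index with value ≤ 169: n = 13 (giving 169).
Indices 7 through 13: 7 terms.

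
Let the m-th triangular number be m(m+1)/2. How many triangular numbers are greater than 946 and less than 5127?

The n-th triangular number is n(n+1)/2.
Smallest index with value > 946: n = 44 (giving 990).
Largest index with value < 5127: n = 100 (giving 5050).
Indices 44 through 100: 57 terms.

57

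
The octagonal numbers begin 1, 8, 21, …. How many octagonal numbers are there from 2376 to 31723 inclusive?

The n-th octagonal number is n(3n−2).
Smallest index with value ≥ 2376: n = 29 (giving 2465).
Largest index with value ≤ 31723: n = 103 (giving 31621).
Indices 29 through 103: 75 terms.

75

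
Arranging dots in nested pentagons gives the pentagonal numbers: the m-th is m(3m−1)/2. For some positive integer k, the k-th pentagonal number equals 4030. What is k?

Set n(3n−1)/2 = 4030, giving 3n² − n − 8060 = 0.
So n = (1 + 311) / 6 = 312/6 = 52.
Check: 52·(3·52 − 1)/2 = 4030. ✓

52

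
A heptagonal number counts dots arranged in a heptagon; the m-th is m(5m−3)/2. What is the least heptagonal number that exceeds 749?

783

Solve n(5n−3)/2 > 749 for integer n.
The largest n with value ≤ 749 is 17 (since 697 ≤ 749 < 783), so the first above is n = 18, value 783.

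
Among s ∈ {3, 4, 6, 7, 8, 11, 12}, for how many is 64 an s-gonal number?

s = 3: P(3, 10) = 55 and P(3, 11) = 66; 64 is not s-gonal.
s = 4: P(4, 8) = 64. ✓
s = 6: P(6, 5) = 45 and P(6, 6) = 66; 64 is not s-gonal.
s = 7: P(7, 5) = 55 and P(7, 6) = 81; 64 is not s-gonal.
s = 8: P(8, 4) = 40 and P(8, 5) = 65; 64 is not s-gonal.
s = 11: P(11, 4) = 58 and P(11, 5) = 95; 64 is not s-gonal.
s = 12: P(12, 4) = 64. ✓
Hits: s ∈ {4, 12} → 2.

2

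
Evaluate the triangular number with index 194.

18915

The 194th triangular number is n(n+1)/2 with n = 194.
194·195/2 = 37830/2 = 18915.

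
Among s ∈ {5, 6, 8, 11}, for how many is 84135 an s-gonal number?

s = 5: P(5, 237) = 84135. ✓
s = 6: P(6, 205) = 83845 and P(6, 206) = 84666; 84135 is not s-gonal.
s = 8: P(8, 167) = 83333 and P(8, 168) = 84336; 84135 is not s-gonal.
s = 11: P(11, 137) = 83981 and P(11, 138) = 85215; 84135 is not s-gonal.
Hits: s ∈ {5} → 1.

1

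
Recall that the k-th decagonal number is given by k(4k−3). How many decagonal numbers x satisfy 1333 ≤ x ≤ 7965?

The n-th decagonal number is n(4n−3).
Smallest index with value ≥ 1333: n = 19 (giving 1387).
Largest index with value ≤ 7965: n = 45 (giving 7965).
Indices 19 through 45: 27 terms.

27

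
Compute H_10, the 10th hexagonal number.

The 10th hexagonal number is n(2n−1) with n = 10.
10·(2·10 − 1) = 10·19 = 190.

190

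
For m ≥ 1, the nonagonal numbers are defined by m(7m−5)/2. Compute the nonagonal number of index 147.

The 147th nonagonal number is n(7n−5)/2 with n = 147.
147·(7·147 − 5)/2 = 147·1024/2 = 147·512 = 75264.

75264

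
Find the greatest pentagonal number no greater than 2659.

2625

Solve n(3n−1)/2 ≤ 2659 for integer n.
n = 42 gives 2625 ≤ 2659, while n = 43 gives 2752 > 2659; so the answer is 2625.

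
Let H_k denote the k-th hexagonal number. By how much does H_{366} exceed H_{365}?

Consecutive hexagonal numbers differ by 4n − 3: here 4·366 − 3 = 1461.

1461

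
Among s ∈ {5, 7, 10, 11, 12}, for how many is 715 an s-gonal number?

s = 5: P(5, 22) = 715. ✓
s = 7: P(7, 17) = 697 and P(7, 18) = 783; 715 is not s-gonal.
s = 10: P(10, 13) = 637 and P(10, 14) = 742; 715 is not s-gonal.
s = 11: P(11, 13) = 715. ✓
s = 12: P(12, 12) = 672 and P(12, 13) = 793; 715 is not s-gonal.
Hits: s ∈ {5, 11} → 2.

2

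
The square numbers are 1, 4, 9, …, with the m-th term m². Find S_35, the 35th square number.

The 35th square number is n² with n = 35.
35² = 1225.

1225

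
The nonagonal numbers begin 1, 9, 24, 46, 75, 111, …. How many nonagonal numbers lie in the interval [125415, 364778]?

134

The n-th nonagonal number is n(7n−5)/2.
Smallest index with value ≥ 125415: n = 190 (giving 125875).
Largest index with value ≤ 364778: n = 323 (giving 364344).
Indices 190 through 323: 134 terms.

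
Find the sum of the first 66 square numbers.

98021

Σ_{i=1}^{66} i² = 66·67·133/6 = 98021.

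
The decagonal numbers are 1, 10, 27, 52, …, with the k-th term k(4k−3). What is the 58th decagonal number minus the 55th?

1347

58·(4·58 − 3) = 13282 and 55·(4·55 − 3) = 11935.
Difference: 13282 − 11935 = 1347.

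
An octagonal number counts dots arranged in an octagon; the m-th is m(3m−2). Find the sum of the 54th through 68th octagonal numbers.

Σ i(3i−2) = 3Σi² − 2Σi over i = 54..68.
Σi = 2346 − 1431 = 915 and Σi² = 107134 − 51039 = 56095.
3·56095 − 2·915 = 166455.

166455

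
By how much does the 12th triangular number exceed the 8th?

42

12·13/2 = 78 and 8·9/2 = 36.
Difference: 78 − 36 = 42.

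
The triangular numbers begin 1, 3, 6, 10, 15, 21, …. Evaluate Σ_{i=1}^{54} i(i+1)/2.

27720

Σ i(i+1)/2 = (Σi² + Σi) / 2 over i = 1..54.
Σi = 1485 and Σi² = 53955.
(1·53955 + 1·1485) / 2 = 55440/2 = 27720.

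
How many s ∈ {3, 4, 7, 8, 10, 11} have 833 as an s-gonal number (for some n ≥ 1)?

s = 3: P(3, 40) = 820 and P(3, 41) = 861; 833 is not s-gonal.
s = 4: P(4, 28) = 784 and P(4, 29) = 841; 833 is not s-gonal.
s = 7: P(7, 18) = 783 and P(7, 19) = 874; 833 is not s-gonal.
s = 8: P(8, 17) = 833. ✓
s = 10: P(10, 14) = 742 and P(10, 15) = 855; 833 is not s-gonal.
s = 11: P(11, 14) = 833. ✓
Hits: s ∈ {8, 11} → 2.

2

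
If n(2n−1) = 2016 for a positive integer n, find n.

Set n(2n−1) = 2016, giving 2n² − n − 2016 = 0.
The discriminant is 1 + 8·2016 = 16129, and √16129 = 127.
So n = (1 + 127) / 4 = 128/4 = 32.
Check: 32·(2·32 − 1) = 2016. ✓

32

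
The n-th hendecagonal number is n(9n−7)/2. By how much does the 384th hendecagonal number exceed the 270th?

384·(9·384 − 7)/2 = 662208 and 270·(9·270 − 7)/2 = 327105.
Difference: 662208 − 327105 = 335103.

335103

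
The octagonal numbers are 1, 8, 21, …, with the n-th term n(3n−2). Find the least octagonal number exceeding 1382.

1408

Solve n(3n−2) > 1382 for integer n.
The largest n with value ≤ 1382 is 21 (since 1281 ≤ 1382 < 1408), so the first above is n = 22, value 1408.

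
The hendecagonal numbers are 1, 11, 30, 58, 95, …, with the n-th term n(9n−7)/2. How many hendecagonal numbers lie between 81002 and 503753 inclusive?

200

The n-th hendecagonal number is n(9n−7)/2.
Smallest index with value ≥ 81002: n = 135 (giving 81540).
Largest index with value ≤ 503753: n = 334 (giving 500833).
Indices 135 through 334: 200 terms.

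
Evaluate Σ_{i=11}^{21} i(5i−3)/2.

Σ i(5i−3)/2 = (5Σi² − 3Σi) / 2 over i = 11..21.
Σi = 231 − 55 = 176 and Σi² = 3311 − 385 = 2926.
(5·2926 − 3·176) / 2 = 14102/2 = 7051.

7051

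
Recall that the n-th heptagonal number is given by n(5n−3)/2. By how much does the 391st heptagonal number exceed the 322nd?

391·(5·391 − 3)/2 = 381616 and 322·(5·322 − 3)/2 = 258727.
Difference: 381616 − 258727 = 122889.

122889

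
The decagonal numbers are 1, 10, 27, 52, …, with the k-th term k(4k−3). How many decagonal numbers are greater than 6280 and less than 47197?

68

The n-th decagonal number is n(4n−3).
Smallest index with value > 6280: n = 41 (giving 6601).
Largest index with value < 47197: n = 108 (giving 46332).
Indices 41 through 108: 68 terms.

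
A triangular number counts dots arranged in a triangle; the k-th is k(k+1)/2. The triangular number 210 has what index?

Set n(n+1)/2 = 210, giving n² + n − 420 = 0.
So n = (-1 + 41) / 2 = 40/2 = 20.

20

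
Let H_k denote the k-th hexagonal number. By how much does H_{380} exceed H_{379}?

Consecutive hexagonal numbers differ by 4n − 3: here 4·380 − 3 = 1517.

1517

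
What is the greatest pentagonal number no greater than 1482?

Solve n(3n−1)/2 ≤ 1482 for integer n.
n = 31 gives 1426 ≤ 1482, while n = 32 gives 1520 > 1482; so the answer is 1426.

1426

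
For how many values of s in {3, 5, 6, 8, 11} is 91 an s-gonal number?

s = 3: P(3, 13) = 91. ✓
s = 5: P(5, 7) = 70 and P(5, 8) = 92; 91 is not s-gonal.
s = 6: P(6, 7) = 91. ✓
s = 8: P(8, 5) = 65 and P(8, 6) = 96; 91 is not s-gonal.
s = 11: P(11, 4) = 58 and P(11, 5) = 95; 91 is not s-gonal.
Hits: s ∈ {3, 6} → 2.

2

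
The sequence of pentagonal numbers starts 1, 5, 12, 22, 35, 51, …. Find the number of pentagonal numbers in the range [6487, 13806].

31

The n-th pentagonal number is n(3n−1)/2.
Smallest index with value ≥ 6487: n = 66 (giving 6501).
Largest index with value ≤ 13806: n = 96 (giving 13776).
Indices 66 through 96: 31 terms.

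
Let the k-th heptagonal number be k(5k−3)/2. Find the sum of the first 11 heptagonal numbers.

Σ i(5i−3)/2 = (5Σi² − 3Σi) / 2 over i = 1..11.
Σi = 66 and Σi² = 506.
(5·506 − 3·66) / 2 = 2332/2 = 1166.

1166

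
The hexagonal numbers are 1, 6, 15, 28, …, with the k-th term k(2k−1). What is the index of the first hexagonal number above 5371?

53

Solve n(2n−1) > 5371 for integer n.
The largest n with value ≤ 5371 is 52 (since 5356 ≤ 5371 < 5565), so the first above is n = 53, value 5565.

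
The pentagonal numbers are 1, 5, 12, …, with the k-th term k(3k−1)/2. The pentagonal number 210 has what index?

12

Set n(3n−1)/2 = 210, giving 3n² − n − 420 = 0.
The discriminant is 1 + 24·210 = 5041, and √5041 = 71.
So n = (1 + 71) / 6 = 72/6 = 12.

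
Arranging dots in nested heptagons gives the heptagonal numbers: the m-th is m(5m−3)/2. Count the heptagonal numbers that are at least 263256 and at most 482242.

The n-th heptagonal number is n(5n−3)/2.
Smallest index with value ≥ 263256: n = 325 (giving 263575).
Largest index with value ≤ 482242: n = 439 (giving 481144).
Indices 325 through 439: 115 terms.

115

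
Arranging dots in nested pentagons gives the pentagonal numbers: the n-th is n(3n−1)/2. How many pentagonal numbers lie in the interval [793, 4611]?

32

The n-th pentagonal number is n(3n−1)/2.
Smallest index with value ≥ 793: n = 24 (giving 852).
Largest index with value ≤ 4611: n = 55 (giving 4510).
Indices 24 through 55: 32 terms.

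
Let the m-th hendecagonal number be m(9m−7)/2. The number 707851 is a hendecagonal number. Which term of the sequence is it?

397

Set n(9n−7)/2 = 707851, giving 9n² − 7n − 1415702 = 0.
The discriminant is 49 + 72·707851 = 50965321, and √50965321 = 7139.
So n = (7 + 7139) / 18 = 7146/18 = 397.
Check: 397·(9·397 − 7)/2 = 707851. ✓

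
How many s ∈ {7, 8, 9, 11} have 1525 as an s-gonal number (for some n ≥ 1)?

s = 7: P(7, 25) = 1525. ✓
s = 8: P(8, 22) = 1408 and P(8, 23) = 1541; 1525 is not s-gonal.
s = 9: P(9, 21) = 1491 and P(9, 22) = 1639; 1525 is not s-gonal.
s = 11: P(11, 18) = 1395 and P(11, 19) = 1558; 1525 is not s-gonal.
Hits: s ∈ {7} → 1.

1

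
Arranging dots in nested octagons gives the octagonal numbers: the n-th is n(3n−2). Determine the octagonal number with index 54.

54·(3·54 − 2) = 54·160 = 8640.

8640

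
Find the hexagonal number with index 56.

The 56th hexagonal number is n(2n−1) with n = 56.
56·(2·56 − 1) = 56·111 = 6216.

6216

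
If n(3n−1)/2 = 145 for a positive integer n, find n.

10

Set n(3n−1)/2 = 145, giving 3n² − n − 290 = 0.
The discriminant is 1 + 24·145 = 3481, and √3481 = 59.
So n = (1 + 59) / 6 = 60/6 = 10.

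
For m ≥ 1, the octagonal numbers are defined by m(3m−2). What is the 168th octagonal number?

168·(3·168 − 2) = 168·502 = 84336.

84336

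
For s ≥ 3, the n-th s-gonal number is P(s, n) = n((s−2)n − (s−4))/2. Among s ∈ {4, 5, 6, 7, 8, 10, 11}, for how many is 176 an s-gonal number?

s = 4: P(4, 13) = 169 and P(4, 14) = 196; 176 is not s-gonal.
s = 5: P(5, 11) = 176. ✓
s = 6: P(6, 9) = 153 and P(6, 10) = 190; 176 is not s-gonal.
s = 7: P(7, 8) = 148 and P(7, 9) = 189; 176 is not s-gonal.
s = 8: P(8, 8) = 176. ✓
s = 10: P(10, 7) = 175 and P(10, 8) = 232; 176 is not s-gonal.
s = 11: P(11, 6) = 141 and P(11, 7) = 196; 176 is not s-gonal.
Hits: s ∈ {5, 8} → 2.

2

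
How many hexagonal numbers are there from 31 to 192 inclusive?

6

The n-th hexagonal number is n(2n−1).
Smallest index with value ≥ 31: n = 5 (giving 45).
Largest index with value ≤ 192: n = 10 (giving 190).
Indices 5 through 10: 6 terms.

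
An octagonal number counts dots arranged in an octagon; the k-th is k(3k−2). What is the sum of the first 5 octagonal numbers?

Σ i(3i−2) = 3Σi² − 2Σi over i = 1..5.
Σi = 15 and Σi² = 55.
3·55 − 2·15 = 135.

135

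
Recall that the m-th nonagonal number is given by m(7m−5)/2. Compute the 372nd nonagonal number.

483414

The 372nd nonagonal number is n(7n−5)/2 with n = 372.
372·(7·372 − 5)/2 = 372·2599/2 = 483414.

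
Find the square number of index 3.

The 3rd square number is n² with n = 3.
3² = 9.

9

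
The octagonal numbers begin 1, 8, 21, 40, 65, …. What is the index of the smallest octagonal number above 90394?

Solve n(3n−2) > 90394 for integer n.
The largest n with value ≤ 90394 is 173 (since 89441 ≤ 90394 < 90480), so the first above is n = 174, value 90480.

174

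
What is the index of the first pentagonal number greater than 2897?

Solve n(3n−1)/2 > 2897 for integer n.
The largest n with value ≤ 2897 is 44 (since 2882 ≤ 2897 < 3015), so the first above is n = 45, value 3015.

45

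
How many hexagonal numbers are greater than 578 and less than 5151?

The n-th hexagonal number is n(2n−1).
Smallest index with value > 578: n = 18 (giving 630).
Largest index with value < 5151: n = 50 (giving 4950).
Indices 18 through 50: 33 terms.

33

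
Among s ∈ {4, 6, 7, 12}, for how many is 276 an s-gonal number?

s = 4: P(4, 16) = 256 and P(4, 17) = 289; 276 is not s-gonal.
s = 6: P(6, 12) = 276. ✓
s = 7: P(7, 10) = 235 and P(7, 11) = 286; 276 is not s-gonal.
s = 12: P(12, 7) = 217 and P(12, 8) = 288; 276 is not s-gonal.
Hits: s ∈ {6} → 1.

1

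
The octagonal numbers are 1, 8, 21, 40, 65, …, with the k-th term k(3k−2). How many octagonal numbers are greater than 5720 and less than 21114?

The n-th octagonal number is n(3n−2).
Smallest index with value > 5720: n = 45 (giving 5985).
Largest index with value < 21114: n = 84 (giving 21000).
Indices 45 through 84: 40 terms.

40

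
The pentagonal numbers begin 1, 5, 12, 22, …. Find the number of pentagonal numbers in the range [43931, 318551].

The n-th pentagonal number is n(3n−1)/2.
Smallest index with value ≥ 43931: n = 172 (giving 44290).
Largest index with value ≤ 318551: n = 461 (giving 318551).
Indices 172 through 461: 290 terms.

290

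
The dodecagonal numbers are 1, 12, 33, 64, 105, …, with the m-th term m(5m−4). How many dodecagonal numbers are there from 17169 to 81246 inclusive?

The n-th dodecagonal number is n(5n−4).
Smallest index with value ≥ 17169: n = 59 (giving 17169).
Largest index with value ≤ 81246: n = 127 (giving 80137).
Indices 59 through 127: 69 terms.

69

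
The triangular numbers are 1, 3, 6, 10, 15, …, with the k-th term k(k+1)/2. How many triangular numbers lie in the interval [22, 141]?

10

The n-th triangular number is n(n+1)/2.
Smallest index with value ≥ 22: n = 7 (giving 28).
Largest index with value ≤ 141: n = 16 (giving 136).
Indices 7 through 16: 10 terms.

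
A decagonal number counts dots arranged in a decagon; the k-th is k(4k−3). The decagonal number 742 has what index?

14

Set n(4n−3) = 742, giving 4n² − 3n − 742 = 0.
The discriminant is 9 + 16·742 = 11881, and √11881 = 109.
So n = (3 + 109) / 8 = 112/8 = 14.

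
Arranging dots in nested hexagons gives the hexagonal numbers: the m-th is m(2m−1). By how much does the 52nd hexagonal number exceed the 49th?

52·(2·52 − 1) = 5356 and 49·(2·49 − 1) = 4753.
Difference: 5356 − 4753 = 603.

603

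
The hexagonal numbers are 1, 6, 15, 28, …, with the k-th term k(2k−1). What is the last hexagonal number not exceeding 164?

Solve n(2n−1) ≤ 164 for integer n.
n = 9 gives 153 ≤ 164, while n = 10 gives 190 > 164; so the answer is 153.

153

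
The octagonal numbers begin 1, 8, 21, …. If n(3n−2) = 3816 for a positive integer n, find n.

Set n(3n−2) = 3816, giving 3n² − 2n − 3816 = 0.
The discriminant is 4 + 12·3816 = 45796, and √45796 = 214.
So n = (2 + 214) / 6 = 216/6 = 36.

36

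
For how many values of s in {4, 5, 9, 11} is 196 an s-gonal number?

s = 4: P(4, 14) = 196. ✓
s = 5: P(5, 11) = 176 and P(5, 12) = 210; 196 is not s-gonal.
s = 9: P(9, 7) = 154 and P(9, 8) = 204; 196 is not s-gonal.
s = 11: P(11, 7) = 196. ✓
Hits: s ∈ {4, 11} → 2.

2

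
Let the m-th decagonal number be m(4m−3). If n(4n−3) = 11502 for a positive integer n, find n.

54

Set n(4n−3) = 11502, giving 4n² − 3n − 11502 = 0.
The discriminant is 9 + 16·11502 = 184041, and √184041 = 429.
So n = (3 + 429) / 8 = 432/8 = 54.
Check: 54·(4·54 − 3) = 11502. ✓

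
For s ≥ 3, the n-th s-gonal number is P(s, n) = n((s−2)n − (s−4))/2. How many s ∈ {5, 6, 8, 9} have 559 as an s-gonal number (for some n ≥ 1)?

s = 5: P(5, 19) = 532 and P(5, 20) = 590; 559 is not s-gonal.
s = 6: P(6, 16) = 496 and P(6, 17) = 561; 559 is not s-gonal.
s = 8: P(8, 13) = 481 and P(8, 14) = 560; 559 is not s-gonal.
s = 9: P(9, 13) = 559. ✓
Hits: s ∈ {9} → 1.

1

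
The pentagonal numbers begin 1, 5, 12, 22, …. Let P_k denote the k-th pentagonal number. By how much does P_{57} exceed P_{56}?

169

Consecutive pentagonal numbers differ by 3n − 2: here 3·57 − 2 = 169.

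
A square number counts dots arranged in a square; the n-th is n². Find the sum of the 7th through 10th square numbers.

294

Σ_{i=7}^{10} i² = 385 − 91 = 294.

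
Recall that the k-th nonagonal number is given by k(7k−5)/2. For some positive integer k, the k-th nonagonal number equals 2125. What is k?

25

Set n(7n−5)/2 = 2125, giving 7n² − 5n − 4250 = 0.
The discriminant is 25 + 56·2125 = 119025, and √119025 = 345.
So n = (5 + 345) / 14 = 350/14 = 25.
Check: 25·(7·25 − 5)/2 = 2125. ✓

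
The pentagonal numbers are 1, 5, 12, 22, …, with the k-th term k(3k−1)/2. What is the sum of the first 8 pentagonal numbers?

Σ i(3i−1)/2 = (3Σi² − Σi) / 2 over i = 1..8.
Σi = 36 and Σi² = 204.
(3·204 − 1·36) / 2 = 576/2 = 288.

288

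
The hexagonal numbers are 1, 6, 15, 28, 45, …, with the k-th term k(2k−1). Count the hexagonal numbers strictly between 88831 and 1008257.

499

The n-th hexagonal number is n(2n−1).
Smallest index with value > 88831: n = 212 (giving 89676).
Largest index with value < 1008257: n = 710 (giving 1007490).
Indices 212 through 710: 499 terms.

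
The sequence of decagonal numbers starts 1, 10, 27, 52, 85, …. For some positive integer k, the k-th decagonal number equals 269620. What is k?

260

Set n(4n−3) = 269620, giving 4n² − 3n − 269620 = 0.
The discriminant is 9 + 16·269620 = 4313929, and √4313929 = 2077.
So n = (3 + 2077) / 8 = 2080/8 = 260.
Check: 260·(4·260 − 3) = 269620. ✓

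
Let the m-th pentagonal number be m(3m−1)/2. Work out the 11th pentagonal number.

11·(3·11 − 1)/2 = 11·32/2 = 11·16 = 176.

176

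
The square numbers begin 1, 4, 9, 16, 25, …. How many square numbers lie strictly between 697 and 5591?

The n-th square number is n².
Smallest index with value > 697: n = 27 (giving 729).
Largest index with value < 5591: n = 74 (giving 5476).
Indices 27 through 74: 48 terms.

48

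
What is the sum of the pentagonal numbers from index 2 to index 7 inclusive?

Σ i(3i−1)/2 = (3Σi² − Σi) / 2 over i = 2..7.
Σi = 28 − 1 = 27 and Σi² = 140 − 1 = 139.
(3·139 − 1·27) / 2 = 390/2 = 195.

195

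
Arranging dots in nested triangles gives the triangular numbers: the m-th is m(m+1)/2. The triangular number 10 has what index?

4

Set n(n+1)/2 = 10, giving n² + n − 20 = 0.
The discriminant is 1 + 8·10 = 81, and √81 = 9.
So n = (-1 + 9) / 2 = 8/2 = 4.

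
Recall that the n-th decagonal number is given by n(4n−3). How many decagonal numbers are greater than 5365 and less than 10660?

The n-th decagonal number is n(4n−3).
Smallest index with value > 5365: n = 38 (giving 5662).
Largest index with value < 10660: n = 51 (giving 10251).
Indices 38 through 51: 14 terms.

14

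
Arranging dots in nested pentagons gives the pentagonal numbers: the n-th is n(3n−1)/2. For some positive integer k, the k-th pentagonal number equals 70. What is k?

7

Set n(3n−1)/2 = 70, giving 3n² − n − 140 = 0.
The discriminant is 1 + 24·70 = 1681, and √1681 = 41.
So n = (1 + 41) / 6 = 42/6 = 7.
Check: 7·(3·7 − 1)/2 = 70. ✓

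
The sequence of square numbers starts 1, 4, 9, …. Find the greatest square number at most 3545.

3481

Solve n² ≤ 3545 for integer n.
n = 59 gives 3481 ≤ 3545, while n = 60 gives 3600 > 3545; so the answer is 3481.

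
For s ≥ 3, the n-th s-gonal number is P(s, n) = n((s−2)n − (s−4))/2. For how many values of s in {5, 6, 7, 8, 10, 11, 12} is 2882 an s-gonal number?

1

s = 5: P(5, 44) = 2882. ✓
s = 6: P(6, 38) = 2850 and P(6, 39) = 3003; 2882 is not s-gonal.
s = 7: P(7, 34) = 2839 and P(7, 35) = 3010; 2882 is not s-gonal.
s = 8: P(8, 31) = 2821 and P(8, 32) = 3008; 2882 is not s-gonal.
s = 10: P(10, 27) = 2835 and P(10, 28) = 3052; 2882 is not s-gonal.
s = 11: P(11, 25) = 2725 and P(11, 26) = 2951; 2882 is not s-gonal.
s = 12: P(12, 24) = 2784 and P(12, 25) = 3025; 2882 is not s-gonal.
Hits: s ∈ {5} → 1.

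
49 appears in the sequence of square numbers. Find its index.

We need n² = 49, so n = √49 = 7.
Check: 7² = 49. ✓

7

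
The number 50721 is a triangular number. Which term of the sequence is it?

318

Set n(n+1)/2 = 50721, giving n² + n − 101442 = 0.
The discriminant is 1 + 8·50721 = 405769, and √405769 = 637.
So n = (-1 + 637) / 2 = 636/2 = 318.
Check: 318·319/2 = 50721. ✓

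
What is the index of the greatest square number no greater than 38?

Solve n² ≤ 38 for integer n.
n = 6 gives 36 ≤ 38, while n = 7 gives 49 > 38; so the answer is index 6.

6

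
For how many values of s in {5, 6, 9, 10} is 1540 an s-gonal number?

2

s = 5: P(5, 32) = 1520 and P(5, 33) = 1617; 1540 is not s-gonal.
s = 6: P(6, 28) = 1540. ✓
s = 9: P(9, 21) = 1491 and P(9, 22) = 1639; 1540 is not s-gonal.
s = 10: P(10, 20) = 1540. ✓
Hits: s ∈ {6, 10} → 2.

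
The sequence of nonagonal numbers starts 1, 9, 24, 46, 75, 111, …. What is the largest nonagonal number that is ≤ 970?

Solve n(7n−5)/2 ≤ 970 for integer n.
n = 17 gives 969 ≤ 970, while n = 18 gives 1089 > 970; so the answer is 969.

969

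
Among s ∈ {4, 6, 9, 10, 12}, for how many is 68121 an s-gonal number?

s = 4: P(4, 261) = 68121. ✓
s = 6: P(6, 184) = 67528 and P(6, 185) = 68265; 68121 is not s-gonal.
s = 9: P(9, 139) = 67276 and P(9, 140) = 68250; 68121 is not s-gonal.
s = 10: P(10, 130) = 67210 and P(10, 131) = 68251; 68121 is not s-gonal.
s = 12: P(12, 117) = 67977 and P(12, 118) = 69148; 68121 is not s-gonal.
Hits: s ∈ {4} → 1.

1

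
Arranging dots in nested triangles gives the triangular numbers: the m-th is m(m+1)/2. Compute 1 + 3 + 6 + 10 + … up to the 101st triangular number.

176851

Σ i(i+1)/2 = (Σi² + Σi) / 2 over i = 1..101.
Σi = 5151 and Σi² = 348551.
(1·348551 + 1·5151) / 2 = 353702/2 = 176851.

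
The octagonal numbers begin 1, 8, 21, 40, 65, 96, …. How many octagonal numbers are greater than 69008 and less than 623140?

The n-th octagonal number is n(3n−2).
Smallest index with value > 69008: n = 153 (giving 69921).
Largest index with value < 623140: n = 456 (giving 622896).
Indices 153 through 456: 304 terms.

304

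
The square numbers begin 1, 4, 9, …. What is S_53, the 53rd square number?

2809

The 53rd square number is n² with n = 53.
53² = 2809.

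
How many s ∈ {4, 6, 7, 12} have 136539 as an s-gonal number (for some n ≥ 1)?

s = 4: P(4, 369) = 136161 and P(4, 370) = 136900; 136539 is not s-gonal.
s = 6: P(6, 261) = 135981 and P(6, 262) = 137026; 136539 is not s-gonal.
s = 7: P(7, 234) = 136539. ✓
s = 12: P(12, 165) = 135465 and P(12, 166) = 137116; 136539 is not s-gonal.
Hits: s ∈ {7} → 1.

1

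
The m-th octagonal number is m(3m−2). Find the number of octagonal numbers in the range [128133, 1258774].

The n-th octagonal number is n(3n−2).
Smallest index with value ≥ 128133: n = 207 (giving 128133).
Largest index with value ≤ 1258774: n = 648 (giving 1258416).
Indices 207 through 648: 442 terms.

442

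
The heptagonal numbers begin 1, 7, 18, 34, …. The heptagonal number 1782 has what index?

27

Set n(5n−3)/2 = 1782, giving 5n² − 3n − 3564 = 0.
The discriminant is 9 + 40·1782 = 71289, and √71289 = 267.
So n = (3 + 267) / 10 = 270/10 = 27.
Check: 27·(5·27 − 3)/2 = 1782. ✓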